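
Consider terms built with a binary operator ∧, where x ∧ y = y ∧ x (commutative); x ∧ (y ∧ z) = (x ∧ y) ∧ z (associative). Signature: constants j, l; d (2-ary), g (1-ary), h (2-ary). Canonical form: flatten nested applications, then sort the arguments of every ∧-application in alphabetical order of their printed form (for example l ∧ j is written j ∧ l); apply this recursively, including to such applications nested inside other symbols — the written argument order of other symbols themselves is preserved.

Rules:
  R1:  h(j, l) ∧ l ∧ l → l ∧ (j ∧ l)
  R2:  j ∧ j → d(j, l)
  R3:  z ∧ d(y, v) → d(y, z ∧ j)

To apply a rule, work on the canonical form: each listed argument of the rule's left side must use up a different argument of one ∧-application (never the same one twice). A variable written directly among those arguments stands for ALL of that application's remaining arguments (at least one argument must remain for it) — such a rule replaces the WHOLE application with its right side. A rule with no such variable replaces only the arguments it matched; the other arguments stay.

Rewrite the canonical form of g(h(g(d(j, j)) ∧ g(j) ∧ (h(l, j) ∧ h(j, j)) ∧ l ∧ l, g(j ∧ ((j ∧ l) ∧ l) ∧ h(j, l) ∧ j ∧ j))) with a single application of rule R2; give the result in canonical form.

Canonical form:  g(h(g(d(j, j)) ∧ g(j) ∧ h(j, j) ∧ h(l, j) ∧ l ∧ l, g(h(j, l) ∧ j ∧ j ∧ j ∧ j ∧ l ∧ l)))
R2 matches:  uses j, j
Giving:  g(h(g(d(j, j)) ∧ g(j) ∧ h(j, j) ∧ h(l, j) ∧ l ∧ l, g(d(j, l) ∧ h(j, l) ∧ j ∧ j ∧ l ∧ l)))

Answer: g(h(g(d(j, j)) ∧ g(j) ∧ h(j, j) ∧ h(l, j) ∧ l ∧ l, g(d(j, l) ∧ h(j, l) ∧ j ∧ j ∧ l ∧ l)))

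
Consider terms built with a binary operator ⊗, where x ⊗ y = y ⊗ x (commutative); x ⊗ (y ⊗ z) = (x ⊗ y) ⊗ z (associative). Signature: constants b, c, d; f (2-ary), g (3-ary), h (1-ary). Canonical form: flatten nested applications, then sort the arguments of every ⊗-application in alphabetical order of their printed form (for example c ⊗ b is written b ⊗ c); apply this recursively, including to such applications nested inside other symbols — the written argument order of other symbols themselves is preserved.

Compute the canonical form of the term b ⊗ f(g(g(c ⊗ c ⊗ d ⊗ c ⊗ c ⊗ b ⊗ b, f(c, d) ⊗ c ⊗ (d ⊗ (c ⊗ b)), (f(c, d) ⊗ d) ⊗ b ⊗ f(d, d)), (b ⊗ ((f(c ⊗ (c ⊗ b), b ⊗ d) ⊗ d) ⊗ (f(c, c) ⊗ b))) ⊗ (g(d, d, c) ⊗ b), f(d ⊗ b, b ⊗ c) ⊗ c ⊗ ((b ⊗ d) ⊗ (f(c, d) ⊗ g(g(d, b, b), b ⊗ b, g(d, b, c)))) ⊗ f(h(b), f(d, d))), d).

Answer: b ⊗ f(g(g(b ⊗ b ⊗ c ⊗ c ⊗ c ⊗ c ⊗ d, b ⊗ c ⊗ c ⊗ d ⊗ f(c, d), b ⊗ d ⊗ f(c, d) ⊗ f(d, d)), b ⊗ b ⊗ b ⊗ d ⊗ f(b ⊗ c ⊗ c, b ⊗ d) ⊗ f(c, c) ⊗ g(d, d, c), b ⊗ c ⊗ d ⊗ f(b ⊗ d, b ⊗ c) ⊗ f(c, d) ⊗ f(h(b), f(d, d)) ⊗ g(g(d, b, b), b ⊗ b, g(d, b, c))), d)

Derivation:
Simplify inside:  f(g(g(c ⊗ c ⊗ d ⊗ c ⊗ c ⊗ b ⊗ b, f(c, d) ⊗ c ⊗ (d ⊗ (c ⊗ b)), (f(c, d) ⊗ d) ⊗ b ⊗ f(d, d)), (b ⊗ ((f(c ⊗ (c ⊗ b), b ⊗ d) ⊗ d) ⊗ (f(c, c) ⊗ b))) ⊗ (g(d, d, c) ⊗ b), f(d ⊗ b, b ⊗ c) ⊗ c ⊗ ((b ⊗ d) ⊗ (f(c, d) ⊗ g(g(d, b, b), b ⊗ b, g(d, b, c)))) ⊗ f(h(b), f(d, d))), d)  →  f(g(g(b ⊗ b ⊗ c ⊗ c ⊗ c ⊗ c ⊗ d, b ⊗ c ⊗ c ⊗ d ⊗ f(c, d), b ⊗ d ⊗ f(c, d) ⊗ f(d, d)), b ⊗ b ⊗ b ⊗ d ⊗ f(b ⊗ c ⊗ c, b ⊗ d) ⊗ f(c, c) ⊗ g(d, d, c), b ⊗ c ⊗ d ⊗ f(b ⊗ d, b ⊗ c) ⊗ f(c, d) ⊗ f(h(b), f(d, d)) ⊗ g(g(d, b, b), b ⊗ b, g(d, b, c))), d)
Order the arguments:  b ⊗ f(g(g(b ⊗ b ⊗ c ⊗ c ⊗ c ⊗ c ⊗ d, b ⊗ c ⊗ c ⊗ d ⊗ f(c, d), b ⊗ d ⊗ f(c, d) ⊗ f(d, d)), b ⊗ b ⊗ b ⊗ d ⊗ f(b ⊗ c ⊗ c, b ⊗ d) ⊗ f(c, c) ⊗ g(d, d, c), b ⊗ c ⊗ d ⊗ f(b ⊗ d, b ⊗ c) ⊗ f(c, d) ⊗ f(h(b), f(d, d)) ⊗ g(g(d, b, b), b ⊗ b, g(d, b, c))), d)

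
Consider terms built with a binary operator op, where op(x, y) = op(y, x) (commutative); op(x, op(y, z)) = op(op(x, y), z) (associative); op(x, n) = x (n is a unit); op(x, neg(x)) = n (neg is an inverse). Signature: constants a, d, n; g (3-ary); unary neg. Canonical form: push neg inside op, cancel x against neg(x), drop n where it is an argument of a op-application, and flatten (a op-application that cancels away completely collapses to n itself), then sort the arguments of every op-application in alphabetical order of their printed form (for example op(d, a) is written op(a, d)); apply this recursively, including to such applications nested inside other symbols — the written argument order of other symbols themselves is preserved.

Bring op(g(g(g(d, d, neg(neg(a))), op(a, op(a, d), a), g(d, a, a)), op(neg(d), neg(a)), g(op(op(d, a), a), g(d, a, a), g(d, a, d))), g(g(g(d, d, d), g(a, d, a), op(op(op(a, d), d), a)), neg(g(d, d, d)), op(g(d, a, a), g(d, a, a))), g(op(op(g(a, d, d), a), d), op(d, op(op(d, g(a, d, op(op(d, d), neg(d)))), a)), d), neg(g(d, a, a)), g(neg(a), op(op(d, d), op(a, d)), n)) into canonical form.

Push neg inside:  distribute neg over op and collapse double neg
Combine occurrences:  op(g(g(g(d, d, a), op(a, a, a, d), g(d, a, a)), op(neg(a), neg(d)), g(op(a, a, d), g(d, a, a), g(d, a, d))), g(g(g(d, d, d), g(a, d, a), op(a, a, d, d)), neg(g(d, d, d)), op(g(d, a, a), g(d, a, a))), g(op(a, d, g(a, d, d)), op(a, d, d, g(a, d, d)), d), neg(g(d, a, a)), g(neg(a), op(a, d, d, d), n))
Order the arguments:  op(g(g(g(d, d, a), op(a, a, a, d), g(d, a, a)), op(neg(a), neg(d)), g(op(a, a, d), g(d, a, a), g(d, a, d))), g(g(g(d, d, d), g(a, d, a), op(a, a, d, d)), neg(g(d, d, d)), op(g(d, a, a), g(d, a, a))), g(neg(a), op(a, d, d, d), n), g(op(a, d, g(a, d, d)), op(a, d, d, g(a, d, d)), d), neg(g(d, a, a)))

Answer: op(g(g(g(d, d, a), op(a, a, a, d), g(d, a, a)), op(neg(a), neg(d)), g(op(a, a, d), g(d, a, a), g(d, a, d))), g(g(g(d, d, d), g(a, d, a), op(a, a, d, d)), neg(g(d, d, d)), op(g(d, a, a), g(d, a, a))), g(neg(a), op(a, d, d, d), n), g(op(a, d, g(a, d, d)), op(a, d, d, g(a, d, d)), d), neg(g(d, a, a)))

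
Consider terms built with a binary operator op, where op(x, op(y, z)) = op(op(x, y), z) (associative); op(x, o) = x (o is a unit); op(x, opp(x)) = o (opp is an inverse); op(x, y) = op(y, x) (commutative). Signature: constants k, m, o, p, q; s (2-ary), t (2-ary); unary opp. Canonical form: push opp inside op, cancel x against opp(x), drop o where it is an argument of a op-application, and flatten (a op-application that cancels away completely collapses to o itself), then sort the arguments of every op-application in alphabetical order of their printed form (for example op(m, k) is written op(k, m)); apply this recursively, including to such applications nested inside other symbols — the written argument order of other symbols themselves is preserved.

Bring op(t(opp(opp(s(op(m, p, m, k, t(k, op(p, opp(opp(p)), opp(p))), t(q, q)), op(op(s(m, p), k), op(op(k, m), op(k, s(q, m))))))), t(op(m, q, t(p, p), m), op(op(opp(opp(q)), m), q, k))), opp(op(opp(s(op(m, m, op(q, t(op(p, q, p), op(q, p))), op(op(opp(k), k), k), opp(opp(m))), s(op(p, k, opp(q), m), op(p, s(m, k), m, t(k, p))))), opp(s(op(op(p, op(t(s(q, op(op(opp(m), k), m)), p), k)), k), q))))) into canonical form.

Push opp inside:  distribute opp over op and collapse double opp
Collect:  op(t(s(op(k, m, m, p, t(k, p), t(q, q)), op(k, k, k, m, s(m, p), s(q, m))), t(op(m, m, q, t(p, p)), op(k, m, q, q))), s(op(k, m, m, m, q, t(op(p, p, q), op(p, q))), s(op(k, m, opp(q), p), op(m, p, s(m, k), t(k, p)))), s(op(k, k, p, t(s(q, k), p)), q))
Sort arguments:  op(s(op(k, k, p, t(s(q, k), p)), q), s(op(k, m, m, m, q, t(op(p, p, q), op(p, q))), s(op(k, m, opp(q), p), op(m, p, s(m, k), t(k, p)))), t(s(op(k, m, m, p, t(k, p), t(q, q)), op(k, k, k, m, s(m, p), s(q, m))), t(op(m, m, q, t(p, p)), op(k, m, q, q))))

Answer: op(s(op(k, k, p, t(s(q, k), p)), q), s(op(k, m, m, m, q, t(op(p, p, q), op(p, q))), s(op(k, m, opp(q), p), op(m, p, s(m, k), t(k, p)))), t(s(op(k, m, m, p, t(k, p), t(q, q)), op(k, k, k, m, s(m, p), s(q, m))), t(op(m, m, q, t(p, p)), op(k, m, q, q))))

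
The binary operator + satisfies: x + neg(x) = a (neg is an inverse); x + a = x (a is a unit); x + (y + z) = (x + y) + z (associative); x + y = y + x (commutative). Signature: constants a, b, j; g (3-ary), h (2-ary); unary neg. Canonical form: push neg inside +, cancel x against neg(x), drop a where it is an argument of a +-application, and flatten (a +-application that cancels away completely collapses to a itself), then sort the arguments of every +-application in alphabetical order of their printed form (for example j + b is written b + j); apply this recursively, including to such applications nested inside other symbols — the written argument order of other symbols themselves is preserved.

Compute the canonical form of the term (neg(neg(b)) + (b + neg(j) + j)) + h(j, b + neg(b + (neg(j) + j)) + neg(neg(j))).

Push neg inside:  distribute neg over + and collapse double neg
Cancel inverse pairs:  j cancels
Combine occurrences:  b + b + h(j, j)

Answer: b + b + h(j, j)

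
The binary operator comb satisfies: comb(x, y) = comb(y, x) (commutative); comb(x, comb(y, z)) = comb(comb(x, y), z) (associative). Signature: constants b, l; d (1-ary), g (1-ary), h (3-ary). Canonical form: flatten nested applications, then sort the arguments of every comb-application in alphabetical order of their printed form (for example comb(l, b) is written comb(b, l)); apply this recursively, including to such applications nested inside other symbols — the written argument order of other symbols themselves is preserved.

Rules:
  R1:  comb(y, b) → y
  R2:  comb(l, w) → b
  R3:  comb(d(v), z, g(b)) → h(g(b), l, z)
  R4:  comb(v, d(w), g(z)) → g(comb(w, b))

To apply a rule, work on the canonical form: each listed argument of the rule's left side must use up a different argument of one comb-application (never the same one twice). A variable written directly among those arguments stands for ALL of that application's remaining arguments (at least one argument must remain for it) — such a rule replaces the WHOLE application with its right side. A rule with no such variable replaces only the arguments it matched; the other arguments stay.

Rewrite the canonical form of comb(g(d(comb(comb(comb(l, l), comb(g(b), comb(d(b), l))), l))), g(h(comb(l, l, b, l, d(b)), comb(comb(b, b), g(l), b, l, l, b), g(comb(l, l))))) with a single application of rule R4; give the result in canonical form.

Answer: comb(g(d(g(comb(b, b)))), g(h(comb(b, d(b), l, l, l), comb(b, b, b, b, g(l), l, l), g(comb(l, l)))))

Derivation:
Canonical form:  comb(g(d(comb(d(b), g(b), l, l, l, l))), g(h(comb(b, d(b), l, l, l), comb(b, b, b, b, g(l), l, l), g(comb(l, l)))))
R4 matches:  uses d(b), g(b);  v := comb(l, l, l, l), w := b, z := b
Every leftover argument binds to the variable; the entire application is replaced.
New term:  comb(g(d(g(comb(b, b)))), g(h(comb(b, d(b), l, l, l), comb(b, b, b, b, g(l), l, l), g(comb(l, l)))))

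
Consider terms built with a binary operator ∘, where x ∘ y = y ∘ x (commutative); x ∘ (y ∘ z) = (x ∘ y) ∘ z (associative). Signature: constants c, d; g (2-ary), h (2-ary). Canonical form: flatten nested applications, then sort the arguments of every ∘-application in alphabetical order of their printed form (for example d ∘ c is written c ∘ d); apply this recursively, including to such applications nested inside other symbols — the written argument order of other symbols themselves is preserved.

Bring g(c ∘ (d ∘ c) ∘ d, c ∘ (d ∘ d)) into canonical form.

Work inside:  c ∘ (d ∘ c) ∘ d
Merge nested applications:  c ∘ d ∘ c ∘ d
Order the arguments:  c ∘ c ∘ d ∘ d
Put back:  g(c ∘ c ∘ d ∘ d, c ∘ d ∘ d)

Answer: g(c ∘ c ∘ d ∘ d, c ∘ d ∘ d)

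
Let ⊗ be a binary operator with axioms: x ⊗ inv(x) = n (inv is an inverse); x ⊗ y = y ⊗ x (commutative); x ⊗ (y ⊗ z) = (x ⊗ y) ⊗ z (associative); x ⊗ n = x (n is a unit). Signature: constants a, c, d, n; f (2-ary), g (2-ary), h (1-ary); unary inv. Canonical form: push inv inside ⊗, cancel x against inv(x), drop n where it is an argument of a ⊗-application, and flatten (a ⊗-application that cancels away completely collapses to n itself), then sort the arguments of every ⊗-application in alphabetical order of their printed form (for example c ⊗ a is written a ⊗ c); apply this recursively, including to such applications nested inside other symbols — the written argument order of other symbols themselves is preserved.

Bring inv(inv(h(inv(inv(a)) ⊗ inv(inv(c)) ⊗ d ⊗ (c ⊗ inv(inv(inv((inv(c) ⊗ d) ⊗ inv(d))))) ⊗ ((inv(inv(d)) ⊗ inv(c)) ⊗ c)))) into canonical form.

Answer: h(a ⊗ c ⊗ c ⊗ c ⊗ d ⊗ d)

Derivation:
Push inv inside:  distribute inv over ⊗ and collapse double inv
Combine occurrences:  h(a ⊗ c ⊗ c ⊗ c ⊗ d ⊗ d)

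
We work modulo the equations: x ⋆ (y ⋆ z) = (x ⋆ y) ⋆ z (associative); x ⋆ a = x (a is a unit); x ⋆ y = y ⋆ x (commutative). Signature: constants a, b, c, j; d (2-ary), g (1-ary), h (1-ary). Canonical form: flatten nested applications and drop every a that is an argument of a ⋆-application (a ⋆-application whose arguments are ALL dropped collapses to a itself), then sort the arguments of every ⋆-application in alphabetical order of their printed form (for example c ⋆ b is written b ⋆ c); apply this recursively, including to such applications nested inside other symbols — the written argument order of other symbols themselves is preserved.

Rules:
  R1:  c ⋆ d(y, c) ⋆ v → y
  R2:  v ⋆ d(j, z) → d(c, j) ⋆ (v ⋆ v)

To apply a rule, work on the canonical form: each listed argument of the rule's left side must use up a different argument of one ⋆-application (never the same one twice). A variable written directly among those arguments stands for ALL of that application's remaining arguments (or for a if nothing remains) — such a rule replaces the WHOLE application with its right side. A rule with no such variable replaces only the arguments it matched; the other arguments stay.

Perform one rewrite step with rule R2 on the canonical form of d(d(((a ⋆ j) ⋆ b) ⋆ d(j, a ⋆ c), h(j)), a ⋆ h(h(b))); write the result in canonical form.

Answer: d(d(b ⋆ b ⋆ d(c, j) ⋆ j ⋆ j, h(j)), h(h(b)))

Derivation:
Canonical form:  d(d(b ⋆ d(j, c) ⋆ j, h(j)), h(h(b)))
Match R2:  consume d(j, c);  v := b ⋆ j, z := c
Every leftover argument binds to the variable; the entire application is replaced.
Giving:  d(d(b ⋆ b ⋆ d(c, j) ⋆ j ⋆ j, h(j)), h(h(b)))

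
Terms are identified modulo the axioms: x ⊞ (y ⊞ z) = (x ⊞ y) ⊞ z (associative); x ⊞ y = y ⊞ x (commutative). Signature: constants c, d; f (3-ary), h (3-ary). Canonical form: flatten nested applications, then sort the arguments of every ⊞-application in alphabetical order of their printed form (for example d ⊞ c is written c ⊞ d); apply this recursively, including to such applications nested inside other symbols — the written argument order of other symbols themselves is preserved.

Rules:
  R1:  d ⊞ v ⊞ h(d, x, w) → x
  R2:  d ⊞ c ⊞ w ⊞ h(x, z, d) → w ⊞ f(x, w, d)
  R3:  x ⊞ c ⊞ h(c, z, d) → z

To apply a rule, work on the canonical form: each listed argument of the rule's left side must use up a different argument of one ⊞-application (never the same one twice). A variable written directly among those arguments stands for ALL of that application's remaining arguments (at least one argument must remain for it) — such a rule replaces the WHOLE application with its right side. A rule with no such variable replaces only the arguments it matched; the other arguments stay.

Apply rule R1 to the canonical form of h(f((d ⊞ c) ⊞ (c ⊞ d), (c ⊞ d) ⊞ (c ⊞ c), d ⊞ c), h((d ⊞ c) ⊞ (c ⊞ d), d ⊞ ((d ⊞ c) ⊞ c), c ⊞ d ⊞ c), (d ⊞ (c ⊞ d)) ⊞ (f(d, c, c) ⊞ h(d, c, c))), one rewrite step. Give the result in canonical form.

Answer: h(f(c ⊞ c ⊞ d ⊞ d, c ⊞ c ⊞ c ⊞ d, c ⊞ d), h(c ⊞ c ⊞ d ⊞ d, c ⊞ c ⊞ d ⊞ d, c ⊞ c ⊞ d), c)

Derivation:
Canonical form:  h(f(c ⊞ c ⊞ d ⊞ d, c ⊞ c ⊞ c ⊞ d, c ⊞ d), h(c ⊞ c ⊞ d ⊞ d, c ⊞ c ⊞ d ⊞ d, c ⊞ c ⊞ d), c ⊞ d ⊞ d ⊞ f(d, c, c) ⊞ h(d, c, c))
R1 matches:  uses d, h(d, c, c);  v := c ⊞ d ⊞ f(d, c, c), w := c, x := c
The variable takes the whole remainder — replace the entire application.
New term:  h(f(c ⊞ c ⊞ d ⊞ d, c ⊞ c ⊞ c ⊞ d, c ⊞ d), h(c ⊞ c ⊞ d ⊞ d, c ⊞ c ⊞ d ⊞ d, c ⊞ c ⊞ d), c)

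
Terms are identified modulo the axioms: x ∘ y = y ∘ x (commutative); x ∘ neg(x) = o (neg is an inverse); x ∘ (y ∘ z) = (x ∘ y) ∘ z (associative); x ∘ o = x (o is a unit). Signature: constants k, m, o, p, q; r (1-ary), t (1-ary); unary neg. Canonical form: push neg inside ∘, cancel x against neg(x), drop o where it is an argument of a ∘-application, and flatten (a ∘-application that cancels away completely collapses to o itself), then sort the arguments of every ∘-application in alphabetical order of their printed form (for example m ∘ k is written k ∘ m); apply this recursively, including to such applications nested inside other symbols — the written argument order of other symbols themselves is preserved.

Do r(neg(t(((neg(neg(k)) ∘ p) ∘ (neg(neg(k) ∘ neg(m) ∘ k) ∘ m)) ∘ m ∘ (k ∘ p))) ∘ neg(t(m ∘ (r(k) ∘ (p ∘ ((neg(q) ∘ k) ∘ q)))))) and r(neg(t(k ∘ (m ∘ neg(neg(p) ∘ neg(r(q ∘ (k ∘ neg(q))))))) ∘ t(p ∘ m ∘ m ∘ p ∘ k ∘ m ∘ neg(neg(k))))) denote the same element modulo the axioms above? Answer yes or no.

Answer: yes — both canonical forms are r(neg(t(k ∘ k ∘ m ∘ m ∘ m ∘ p ∘ p)) ∘ neg(t(k ∘ m ∘ p ∘ r(k))))

Derivation:
Left:  r(neg(t(((neg(neg(k)) ∘ p) ∘ (neg(neg(k) ∘ neg(m) ∘ k) ∘ m)) ∘ m ∘ (k ∘ p))) ∘ neg(t(m ∘ (r(k) ∘ (p ∘ ((neg(q) ∘ k) ∘ q))))))
  Descend into:  neg(t(((neg(neg(k)) ∘ p) ∘ (neg(neg(k) ∘ neg(m) ∘ k) ∘ m)) ∘ m ∘ (k ∘ p))) ∘ neg(t(m ∘ (r(k) ∘ (p ∘ ((neg(q) ∘ k) ∘ q)))))
  Push neg inside:  distribute neg over ∘ and collapse double neg
  Collect terms:  neg(t(k ∘ k ∘ m ∘ m ∘ m ∘ p ∘ p)) ∘ neg(t(k ∘ m ∘ p ∘ r(k)))
  Rebuild:  r(neg(t(k ∘ k ∘ m ∘ m ∘ m ∘ p ∘ p)) ∘ neg(t(k ∘ m ∘ p ∘ r(k))))
Right:  r(neg(t(k ∘ (m ∘ neg(neg(p) ∘ neg(r(q ∘ (k ∘ neg(q))))))) ∘ t(p ∘ m ∘ m ∘ p ∘ k ∘ m ∘ neg(neg(k)))))
  Work inside:  t(k ∘ (m ∘ neg(neg(p) ∘ neg(r(q ∘ (k ∘ neg(q))))))) ∘ t(p ∘ m ∘ m ∘ p ∘ k ∘ m ∘ neg(neg(k)))
  Push neg inside:  distribute neg over ∘ and collapse double neg
  Combine occurrences:  t(k ∘ m ∘ p ∘ r(k)) ∘ t(k ∘ k ∘ m ∘ m ∘ m ∘ p ∘ p)
  Order the arguments:  t(k ∘ k ∘ m ∘ m ∘ m ∘ p ∘ p) ∘ t(k ∘ m ∘ p ∘ r(k))
  Put back:  r(neg(t(k ∘ k ∘ m ∘ m ∘ m ∘ p ∘ p)) ∘ neg(t(k ∘ m ∘ p ∘ r(k))))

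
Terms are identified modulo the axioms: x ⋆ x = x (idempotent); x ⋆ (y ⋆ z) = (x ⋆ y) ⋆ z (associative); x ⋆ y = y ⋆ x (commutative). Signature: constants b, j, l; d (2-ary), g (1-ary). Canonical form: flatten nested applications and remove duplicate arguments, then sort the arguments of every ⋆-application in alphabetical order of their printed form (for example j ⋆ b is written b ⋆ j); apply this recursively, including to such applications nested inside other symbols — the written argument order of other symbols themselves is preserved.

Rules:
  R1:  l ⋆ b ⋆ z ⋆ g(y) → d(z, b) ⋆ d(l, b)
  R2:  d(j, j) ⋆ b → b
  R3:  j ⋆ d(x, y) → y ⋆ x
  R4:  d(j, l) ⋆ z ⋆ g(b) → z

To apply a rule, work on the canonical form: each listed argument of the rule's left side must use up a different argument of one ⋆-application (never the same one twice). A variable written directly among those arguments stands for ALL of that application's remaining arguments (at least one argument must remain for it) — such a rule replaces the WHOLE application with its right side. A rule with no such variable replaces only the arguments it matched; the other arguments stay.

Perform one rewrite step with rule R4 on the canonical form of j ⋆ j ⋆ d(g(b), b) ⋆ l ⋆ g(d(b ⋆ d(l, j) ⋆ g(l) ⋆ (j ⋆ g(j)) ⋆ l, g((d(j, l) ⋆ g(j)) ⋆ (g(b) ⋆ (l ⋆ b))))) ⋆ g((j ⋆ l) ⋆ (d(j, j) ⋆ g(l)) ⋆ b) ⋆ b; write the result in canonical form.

Canonical form:  b ⋆ d(g(b), b) ⋆ g(b ⋆ d(j, j) ⋆ g(l) ⋆ j ⋆ l) ⋆ g(d(b ⋆ d(l, j) ⋆ g(j) ⋆ g(l) ⋆ j ⋆ l, g(b ⋆ d(j, l) ⋆ g(b) ⋆ g(j) ⋆ l))) ⋆ j ⋆ l
Match R4:  consume d(j, l), g(b);  z := b ⋆ g(j) ⋆ l
The variable takes the whole remainder — replace the entire application.
Result:  b ⋆ d(g(b), b) ⋆ g(b ⋆ d(j, j) ⋆ g(l) ⋆ j ⋆ l) ⋆ g(d(b ⋆ d(l, j) ⋆ g(j) ⋆ g(l) ⋆ j ⋆ l, g(b ⋆ g(j) ⋆ l))) ⋆ j ⋆ l

Answer: b ⋆ d(g(b), b) ⋆ g(b ⋆ d(j, j) ⋆ g(l) ⋆ j ⋆ l) ⋆ g(d(b ⋆ d(l, j) ⋆ g(j) ⋆ g(l) ⋆ j ⋆ l, g(b ⋆ g(j) ⋆ l))) ⋆ j ⋆ l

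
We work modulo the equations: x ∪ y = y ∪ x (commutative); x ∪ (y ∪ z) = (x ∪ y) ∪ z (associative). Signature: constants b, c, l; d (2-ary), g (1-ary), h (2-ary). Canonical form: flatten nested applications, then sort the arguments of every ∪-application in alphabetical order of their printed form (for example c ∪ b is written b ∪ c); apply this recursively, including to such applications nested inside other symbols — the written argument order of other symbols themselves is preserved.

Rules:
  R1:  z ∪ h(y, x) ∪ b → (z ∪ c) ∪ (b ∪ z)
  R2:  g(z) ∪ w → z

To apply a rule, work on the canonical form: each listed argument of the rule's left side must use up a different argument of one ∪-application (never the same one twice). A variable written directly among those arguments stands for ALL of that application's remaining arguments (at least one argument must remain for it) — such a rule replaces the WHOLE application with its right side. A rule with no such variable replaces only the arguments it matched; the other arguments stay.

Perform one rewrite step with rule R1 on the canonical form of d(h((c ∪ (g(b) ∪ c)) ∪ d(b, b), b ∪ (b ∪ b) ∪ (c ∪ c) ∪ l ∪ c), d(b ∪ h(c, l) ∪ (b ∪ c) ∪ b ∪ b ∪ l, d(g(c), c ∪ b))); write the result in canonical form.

Canonical form:  d(h(c ∪ c ∪ d(b, b) ∪ g(b), b ∪ b ∪ b ∪ c ∪ c ∪ c ∪ l), d(b ∪ b ∪ b ∪ b ∪ c ∪ h(c, l) ∪ l, d(g(c), b ∪ c)))
Match R1:  consume b, h(c, l);  x := l, y := c, z := b ∪ b ∪ b ∪ c ∪ l
The extension variable absorbs all remaining arguments, so the whole application is rewritten.
New term:  d(h(c ∪ c ∪ d(b, b) ∪ g(b), b ∪ b ∪ b ∪ c ∪ c ∪ c ∪ l), d(b ∪ b ∪ b ∪ b ∪ b ∪ b ∪ b ∪ c ∪ c ∪ c ∪ l ∪ l, d(g(c), b ∪ c)))

Answer: d(h(c ∪ c ∪ d(b, b) ∪ g(b), b ∪ b ∪ b ∪ c ∪ c ∪ c ∪ l), d(b ∪ b ∪ b ∪ b ∪ b ∪ b ∪ b ∪ c ∪ c ∪ c ∪ l ∪ l, d(g(c), b ∪ c)))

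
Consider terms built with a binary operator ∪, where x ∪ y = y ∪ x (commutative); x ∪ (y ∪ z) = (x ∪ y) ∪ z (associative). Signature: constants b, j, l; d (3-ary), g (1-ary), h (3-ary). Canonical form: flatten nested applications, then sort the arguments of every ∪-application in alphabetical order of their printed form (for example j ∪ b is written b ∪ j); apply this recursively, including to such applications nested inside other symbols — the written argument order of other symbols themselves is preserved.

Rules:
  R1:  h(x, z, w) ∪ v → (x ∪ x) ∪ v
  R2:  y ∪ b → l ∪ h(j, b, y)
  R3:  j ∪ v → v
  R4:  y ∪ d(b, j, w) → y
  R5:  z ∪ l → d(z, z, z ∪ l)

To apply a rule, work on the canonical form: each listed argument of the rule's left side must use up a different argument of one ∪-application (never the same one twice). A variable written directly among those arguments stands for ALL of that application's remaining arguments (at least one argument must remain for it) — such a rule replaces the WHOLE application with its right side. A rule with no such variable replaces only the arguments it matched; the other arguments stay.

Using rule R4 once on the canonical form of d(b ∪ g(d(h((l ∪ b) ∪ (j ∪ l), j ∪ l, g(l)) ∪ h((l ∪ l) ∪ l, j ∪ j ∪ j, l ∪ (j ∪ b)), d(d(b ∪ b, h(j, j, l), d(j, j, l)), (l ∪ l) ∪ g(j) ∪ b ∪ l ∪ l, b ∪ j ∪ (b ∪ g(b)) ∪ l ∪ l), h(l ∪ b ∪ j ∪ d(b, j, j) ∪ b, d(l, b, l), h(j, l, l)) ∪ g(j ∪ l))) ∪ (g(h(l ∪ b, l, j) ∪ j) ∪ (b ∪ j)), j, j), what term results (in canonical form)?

Answer: d(b ∪ b ∪ g(d(h(b ∪ j ∪ l ∪ l, j ∪ l, g(l)) ∪ h(l ∪ l ∪ l, j ∪ j ∪ j, b ∪ j ∪ l), d(d(b ∪ b, h(j, j, l), d(j, j, l)), b ∪ g(j) ∪ l ∪ l ∪ l ∪ l, b ∪ b ∪ g(b) ∪ j ∪ l ∪ l), g(j ∪ l) ∪ h(b ∪ b ∪ j ∪ l, d(l, b, l), h(j, l, l)))) ∪ g(h(b ∪ l, l, j) ∪ j) ∪ j, j, j)

Derivation:
Canonical form:  d(b ∪ b ∪ g(d(h(b ∪ j ∪ l ∪ l, j ∪ l, g(l)) ∪ h(l ∪ l ∪ l, j ∪ j ∪ j, b ∪ j ∪ l), d(d(b ∪ b, h(j, j, l), d(j, j, l)), b ∪ g(j) ∪ l ∪ l ∪ l ∪ l, b ∪ b ∪ g(b) ∪ j ∪ l ∪ l), g(j ∪ l) ∪ h(b ∪ b ∪ d(b, j, j) ∪ j ∪ l, d(l, b, l), h(j, l, l)))) ∪ g(h(b ∪ l, l, j) ∪ j) ∪ j, j, j)
Match R4:  consume d(b, j, j);  w := j, y := b ∪ b ∪ j ∪ l
The extension variable absorbs all remaining arguments, so the whole application is rewritten.
New term:  d(b ∪ b ∪ g(d(h(b ∪ j ∪ l ∪ l, j ∪ l, g(l)) ∪ h(l ∪ l ∪ l, j ∪ j ∪ j, b ∪ j ∪ l), d(d(b ∪ b, h(j, j, l), d(j, j, l)), b ∪ g(j) ∪ l ∪ l ∪ l ∪ l, b ∪ b ∪ g(b) ∪ j ∪ l ∪ l), g(j ∪ l) ∪ h(b ∪ b ∪ j ∪ l, d(l, b, l), h(j, l, l)))) ∪ g(h(b ∪ l, l, j) ∪ j) ∪ j, j, j)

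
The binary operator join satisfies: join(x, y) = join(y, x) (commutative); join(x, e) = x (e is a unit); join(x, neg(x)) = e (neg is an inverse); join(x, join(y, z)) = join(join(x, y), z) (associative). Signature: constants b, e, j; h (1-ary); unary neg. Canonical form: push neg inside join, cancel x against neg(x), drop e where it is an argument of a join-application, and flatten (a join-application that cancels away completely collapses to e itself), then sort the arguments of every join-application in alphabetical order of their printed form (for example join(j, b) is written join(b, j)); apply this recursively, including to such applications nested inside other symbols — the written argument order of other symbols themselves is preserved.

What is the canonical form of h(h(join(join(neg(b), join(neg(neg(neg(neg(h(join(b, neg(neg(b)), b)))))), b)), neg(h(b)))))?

Answer: h(h(join(h(join(b, b, b)), neg(h(b)))))

Derivation:
Descend into:  join(join(neg(b), join(neg(neg(neg(neg(h(join(b, neg(neg(b)), b)))))), b)), neg(h(b)))
Push neg inside:  distribute neg over join and collapse double neg
Inverses cancel:  b cancels
Collect:  join(h(join(b, b, b)), neg(h(b)))
Put back:  h(h(join(h(join(b, b, b)), neg(h(b)))))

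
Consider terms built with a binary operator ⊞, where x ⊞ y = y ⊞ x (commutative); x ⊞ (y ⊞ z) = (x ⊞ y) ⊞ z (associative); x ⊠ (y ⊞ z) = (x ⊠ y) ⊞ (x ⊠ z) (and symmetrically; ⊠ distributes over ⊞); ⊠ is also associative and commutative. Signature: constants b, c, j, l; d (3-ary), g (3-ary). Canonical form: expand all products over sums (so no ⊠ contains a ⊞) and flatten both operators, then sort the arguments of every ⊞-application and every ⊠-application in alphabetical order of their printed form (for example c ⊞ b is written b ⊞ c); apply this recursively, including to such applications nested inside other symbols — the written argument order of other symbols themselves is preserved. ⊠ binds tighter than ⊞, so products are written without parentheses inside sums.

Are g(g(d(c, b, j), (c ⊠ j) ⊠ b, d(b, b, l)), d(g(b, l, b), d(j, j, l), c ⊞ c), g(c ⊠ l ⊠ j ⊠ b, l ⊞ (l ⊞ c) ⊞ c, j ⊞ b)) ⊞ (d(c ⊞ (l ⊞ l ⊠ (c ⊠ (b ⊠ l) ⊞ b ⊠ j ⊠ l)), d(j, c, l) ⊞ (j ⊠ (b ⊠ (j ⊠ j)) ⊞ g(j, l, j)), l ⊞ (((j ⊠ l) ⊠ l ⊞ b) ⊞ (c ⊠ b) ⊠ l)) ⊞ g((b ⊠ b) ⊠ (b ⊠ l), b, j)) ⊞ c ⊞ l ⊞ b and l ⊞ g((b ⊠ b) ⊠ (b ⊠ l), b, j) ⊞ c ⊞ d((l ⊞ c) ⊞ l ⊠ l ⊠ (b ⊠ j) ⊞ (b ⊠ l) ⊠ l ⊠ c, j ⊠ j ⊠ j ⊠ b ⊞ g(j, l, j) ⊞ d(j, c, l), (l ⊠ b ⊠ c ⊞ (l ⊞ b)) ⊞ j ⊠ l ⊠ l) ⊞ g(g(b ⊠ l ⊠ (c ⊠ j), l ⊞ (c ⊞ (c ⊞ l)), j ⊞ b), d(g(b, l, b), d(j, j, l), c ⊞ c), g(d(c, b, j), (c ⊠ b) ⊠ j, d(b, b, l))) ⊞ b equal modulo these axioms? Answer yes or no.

Answer: no — b ⊞ c ⊞ d(b ⊠ c ⊠ l ⊠ l ⊞ b ⊠ j ⊠ l ⊠ l ⊞ c ⊞ l, b ⊠ j ⊠ j ⊠ j ⊞ d(j, c, l) ⊞ g(j, l, j), b ⊞ b ⊠ c ⊠ l ⊞ j ⊠ l ⊠ l ⊞ l) ⊞ g(b ⊠ b ⊠ b ⊠ l, b, j) ⊞ g(g(d(c, b, j), b ⊠ c ⊠ j, d(b, b, l)), d(g(b, l, b), d(j, j, l), c ⊞ c), g(b ⊠ c ⊠ j ⊠ l, c ⊞ c ⊞ l ⊞ l, b ⊞ j)) ⊞ l vs b ⊞ c ⊞ d(b ⊠ c ⊠ l ⊠ l ⊞ b ⊠ j ⊠ l ⊠ l ⊞ c ⊞ l, b ⊠ j ⊠ j ⊠ j ⊞ d(j, c, l) ⊞ g(j, l, j), b ⊞ b ⊠ c ⊠ l ⊞ j ⊠ l ⊠ l ⊞ l) ⊞ g(b ⊠ b ⊠ b ⊠ l, b, j) ⊞ g(g(b ⊠ c ⊠ j ⊠ l, c ⊞ c ⊞ l ⊞ l, b ⊞ j), d(g(b, l, b), d(j, j, l), c ⊞ c), g(d(c, b, j), b ⊠ c ⊠ j, d(b, b, l))) ⊞ l

Derivation:
Left:  g(g(d(c, b, j), (c ⊠ j) ⊠ b, d(b, b, l)), d(g(b, l, b), d(j, j, l), c ⊞ c), g(c ⊠ l ⊠ j ⊠ b, l ⊞ (l ⊞ c) ⊞ c, j ⊞ b)) ⊞ (d(c ⊞ (l ⊞ l ⊠ (c ⊠ (b ⊠ l) ⊞ b ⊠ j ⊠ l)), d(j, c, l) ⊞ (j ⊠ (b ⊠ (j ⊠ j)) ⊞ g(j, l, j)), l ⊞ (((j ⊠ l) ⊠ l ⊞ b) ⊞ (c ⊠ b) ⊠ l)) ⊞ g((b ⊠ b) ⊠ (b ⊠ l), b, j)) ⊞ c ⊞ l ⊞ b
  Expand:  g(g(d(c, b, j), b ⊠ c ⊠ j, d(b, b, l)), d(g(b, l, b), d(j, j, l), c ⊞ c), g(b ⊠ c ⊠ j ⊠ l, c ⊞ c ⊞ l ⊞ l, b ⊞ j)) ⊞ d(b ⊠ c ⊠ l ⊠ l ⊞ b ⊠ j ⊠ l ⊠ l ⊞ c ⊞ l, b ⊠ j ⊠ j ⊠ j ⊞ d(j, c, l) ⊞ g(j, l, j), b ⊞ b ⊠ c ⊠ l ⊞ j ⊠ l ⊠ l ⊞ l) ⊞ g(b ⊠ b ⊠ b ⊠ l, b, j) ⊞ c ⊞ l ⊞ b
  Sort arguments:  b ⊞ c ⊞ d(b ⊠ c ⊠ l ⊠ l ⊞ b ⊠ j ⊠ l ⊠ l ⊞ c ⊞ l, b ⊠ j ⊠ j ⊠ j ⊞ d(j, c, l) ⊞ g(j, l, j), b ⊞ b ⊠ c ⊠ l ⊞ j ⊠ l ⊠ l ⊞ l) ⊞ g(b ⊠ b ⊠ b ⊠ l, b, j) ⊞ g(g(d(c, b, j), b ⊠ c ⊠ j, d(b, b, l)), d(g(b, l, b), d(j, j, l), c ⊞ c), g(b ⊠ c ⊠ j ⊠ l, c ⊞ c ⊞ l ⊞ l, b ⊞ j)) ⊞ l
Right:  l ⊞ g((b ⊠ b) ⊠ (b ⊠ l), b, j) ⊞ c ⊞ d((l ⊞ c) ⊞ l ⊠ l ⊠ (b ⊠ j) ⊞ (b ⊠ l) ⊠ l ⊠ c, j ⊠ j ⊠ j ⊠ b ⊞ g(j, l, j) ⊞ d(j, c, l), (l ⊠ b ⊠ c ⊞ (l ⊞ b)) ⊞ j ⊠ l ⊠ l) ⊞ g(g(b ⊠ l ⊠ (c ⊠ j), l ⊞ (c ⊞ (c ⊞ l)), j ⊞ b), d(g(b, l, b), d(j, j, l), c ⊞ c), g(d(c, b, j), (c ⊠ b) ⊠ j, d(b, b, l))) ⊞ b
  Merge nested applications:  l ⊞ g(b ⊠ b ⊠ b ⊠ l, b, j) ⊞ c ⊞ d(b ⊠ c ⊠ l ⊠ l ⊞ b ⊠ j ⊠ l ⊠ l ⊞ c ⊞ l, b ⊠ j ⊠ j ⊠ j ⊞ d(j, c, l) ⊞ g(j, l, j), b ⊞ b ⊠ c ⊠ l ⊞ j ⊠ l ⊠ l ⊞ l) ⊞ g(g(b ⊠ c ⊠ j ⊠ l, c ⊞ c ⊞ l ⊞ l, b ⊞ j), d(g(b, l, b), d(j, j, l), c ⊞ c), g(d(c, b, j), b ⊠ c ⊠ j, d(b, b, l))) ⊞ b
  Order the arguments:  b ⊞ c ⊞ d(b ⊠ c ⊠ l ⊠ l ⊞ b ⊠ j ⊠ l ⊠ l ⊞ c ⊞ l, b ⊠ j ⊠ j ⊠ j ⊞ d(j, c, l) ⊞ g(j, l, j), b ⊞ b ⊠ c ⊠ l ⊞ j ⊠ l ⊠ l ⊞ l) ⊞ g(b ⊠ b ⊠ b ⊠ l, b, j) ⊞ g(g(b ⊠ c ⊠ j ⊠ l, c ⊞ c ⊞ l ⊞ l, b ⊞ j), d(g(b, l, b), d(j, j, l), c ⊞ c), g(d(c, b, j), b ⊠ c ⊠ j, d(b, b, l))) ⊞ l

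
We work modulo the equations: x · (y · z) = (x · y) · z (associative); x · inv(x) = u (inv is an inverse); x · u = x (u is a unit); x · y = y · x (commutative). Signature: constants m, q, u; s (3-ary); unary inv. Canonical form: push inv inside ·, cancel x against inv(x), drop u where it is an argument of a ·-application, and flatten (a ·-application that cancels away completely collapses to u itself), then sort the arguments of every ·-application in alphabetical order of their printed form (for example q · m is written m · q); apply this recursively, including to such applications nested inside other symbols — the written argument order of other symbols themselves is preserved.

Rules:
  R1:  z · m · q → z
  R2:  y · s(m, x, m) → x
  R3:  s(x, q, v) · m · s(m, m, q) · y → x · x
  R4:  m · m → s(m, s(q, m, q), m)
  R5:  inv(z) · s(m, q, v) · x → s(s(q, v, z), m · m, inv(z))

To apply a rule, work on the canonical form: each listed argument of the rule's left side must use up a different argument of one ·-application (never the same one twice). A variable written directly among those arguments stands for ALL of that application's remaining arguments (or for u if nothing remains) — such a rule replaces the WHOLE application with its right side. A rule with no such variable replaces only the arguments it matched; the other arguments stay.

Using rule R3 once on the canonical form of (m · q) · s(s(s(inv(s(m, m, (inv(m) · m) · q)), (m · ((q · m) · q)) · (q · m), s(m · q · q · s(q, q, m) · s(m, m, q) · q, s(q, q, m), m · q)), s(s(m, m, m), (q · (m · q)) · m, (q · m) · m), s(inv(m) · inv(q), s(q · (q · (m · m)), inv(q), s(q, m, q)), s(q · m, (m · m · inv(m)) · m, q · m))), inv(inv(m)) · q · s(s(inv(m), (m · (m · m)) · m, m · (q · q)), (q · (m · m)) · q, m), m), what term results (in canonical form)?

Canonical form:  m · q · s(s(s(inv(s(m, m, q)), m · m · m · q · q · q, s(m · q · q · q · s(m, m, q) · s(q, q, m), s(q, q, m), m · q)), s(s(m, m, m), m · m · q · q, m · m · q), s(inv(m) · inv(q), s(m · m · q · q, inv(q), s(q, m, q)), s(m · q, m · m, m · q))), m · q · s(s(inv(m), m · m · m · m, m · q · q), m · m · q · q, m), m)
R3 matches:  uses m, s(m, m, q), s(q, q, m);  v := m, x := q, y := q · q · q
The extension variable absorbs all remaining arguments, so the whole application is rewritten.
Giving:  m · q · s(s(s(inv(s(m, m, q)), m · m · m · q · q · q, s(q · q, s(q, q, m), m · q)), s(s(m, m, m), m · m · q · q, m · m · q), s(inv(m) · inv(q), s(m · m · q · q, inv(q), s(q, m, q)), s(m · q, m · m, m · q))), m · q · s(s(inv(m), m · m · m · m, m · q · q), m · m · q · q, m), m)

Answer: m · q · s(s(s(inv(s(m, m, q)), m · m · m · q · q · q, s(q · q, s(q, q, m), m · q)), s(s(m, m, m), m · m · q · q, m · m · q), s(inv(m) · inv(q), s(m · m · q · q, inv(q), s(q, m, q)), s(m · q, m · m, m · q))), m · q · s(s(inv(m), m · m · m · m, m · q · q), m · m · q · q, m), m)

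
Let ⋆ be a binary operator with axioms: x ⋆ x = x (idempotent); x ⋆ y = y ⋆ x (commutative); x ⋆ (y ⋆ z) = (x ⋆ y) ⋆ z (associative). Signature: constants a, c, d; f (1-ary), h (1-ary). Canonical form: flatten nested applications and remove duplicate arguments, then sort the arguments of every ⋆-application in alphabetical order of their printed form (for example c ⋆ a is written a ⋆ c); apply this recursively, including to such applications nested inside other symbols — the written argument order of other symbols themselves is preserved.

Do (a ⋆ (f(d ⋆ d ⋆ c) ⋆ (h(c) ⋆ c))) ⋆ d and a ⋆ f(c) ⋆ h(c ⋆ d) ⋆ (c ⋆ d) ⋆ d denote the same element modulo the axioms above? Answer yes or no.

Left:  (a ⋆ (f(d ⋆ d ⋆ c) ⋆ (h(c) ⋆ c))) ⋆ d
  Merge nested applications:  a ⋆ f(d ⋆ d ⋆ c) ⋆ h(c) ⋆ c ⋆ d
  Canonicalize subterm:  f(d ⋆ d ⋆ c)  →  f(c ⋆ d)
  Order the arguments:  a ⋆ c ⋆ d ⋆ f(c ⋆ d) ⋆ h(c)
Right:  a ⋆ f(c) ⋆ h(c ⋆ d) ⋆ (c ⋆ d) ⋆ d
  Merge nested applications:  a ⋆ f(c) ⋆ h(c ⋆ d) ⋆ c ⋆ d ⋆ d
  Drop duplicates:  drop duplicate d
  Sort arguments:  a ⋆ c ⋆ d ⋆ f(c) ⋆ h(c ⋆ d)

Answer: no — a ⋆ c ⋆ d ⋆ f(c ⋆ d) ⋆ h(c) vs a ⋆ c ⋆ d ⋆ f(c) ⋆ h(c ⋆ d)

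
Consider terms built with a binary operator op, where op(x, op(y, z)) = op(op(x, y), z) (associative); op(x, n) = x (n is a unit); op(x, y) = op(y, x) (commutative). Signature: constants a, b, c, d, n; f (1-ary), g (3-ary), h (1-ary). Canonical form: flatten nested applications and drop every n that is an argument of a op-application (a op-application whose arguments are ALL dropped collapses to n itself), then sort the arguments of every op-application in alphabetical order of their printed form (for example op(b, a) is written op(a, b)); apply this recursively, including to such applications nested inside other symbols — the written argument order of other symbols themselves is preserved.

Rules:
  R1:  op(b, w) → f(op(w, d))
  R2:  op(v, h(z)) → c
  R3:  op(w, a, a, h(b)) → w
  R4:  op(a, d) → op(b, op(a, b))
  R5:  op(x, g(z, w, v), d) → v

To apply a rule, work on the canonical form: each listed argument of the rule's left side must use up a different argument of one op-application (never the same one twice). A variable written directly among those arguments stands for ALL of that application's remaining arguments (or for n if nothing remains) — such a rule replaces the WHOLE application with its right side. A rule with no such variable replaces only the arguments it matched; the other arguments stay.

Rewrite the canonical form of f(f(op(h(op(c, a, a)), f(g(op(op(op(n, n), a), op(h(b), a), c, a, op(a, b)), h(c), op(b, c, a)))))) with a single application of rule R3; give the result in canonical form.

Canonical form:  f(f(op(f(g(op(a, a, a, a, b, c, h(b)), h(c), op(a, b, c))), h(op(a, a, c)))))
R3 matches:  uses a, a, h(b);  w := op(a, a, b, c)
The variable takes the whole remainder — replace the entire application.
New term:  f(f(op(f(g(op(a, a, b, c), h(c), op(a, b, c))), h(op(a, a, c)))))

Answer: f(f(op(f(g(op(a, a, b, c), h(c), op(a, b, c))), h(op(a, a, c)))))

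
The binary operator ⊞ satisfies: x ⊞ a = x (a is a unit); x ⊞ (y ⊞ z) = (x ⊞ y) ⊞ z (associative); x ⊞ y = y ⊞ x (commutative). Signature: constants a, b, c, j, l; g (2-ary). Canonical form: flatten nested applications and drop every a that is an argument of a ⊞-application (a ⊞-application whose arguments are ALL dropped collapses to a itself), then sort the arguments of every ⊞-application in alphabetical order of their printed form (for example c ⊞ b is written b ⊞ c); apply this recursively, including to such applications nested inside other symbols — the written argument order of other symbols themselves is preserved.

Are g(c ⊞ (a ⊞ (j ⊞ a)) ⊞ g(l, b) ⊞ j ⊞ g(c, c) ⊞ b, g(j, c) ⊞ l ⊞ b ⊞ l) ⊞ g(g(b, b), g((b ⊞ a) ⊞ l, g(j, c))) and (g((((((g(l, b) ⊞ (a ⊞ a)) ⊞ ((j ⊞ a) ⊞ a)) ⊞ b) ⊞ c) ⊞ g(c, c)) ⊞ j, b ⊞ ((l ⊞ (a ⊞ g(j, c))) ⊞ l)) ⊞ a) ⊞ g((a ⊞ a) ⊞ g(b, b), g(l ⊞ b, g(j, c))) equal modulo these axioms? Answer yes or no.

Left:  g(c ⊞ (a ⊞ (j ⊞ a)) ⊞ g(l, b) ⊞ j ⊞ g(c, c) ⊞ b, g(j, c) ⊞ l ⊞ b ⊞ l) ⊞ g(g(b, b), g((b ⊞ a) ⊞ l, g(j, c)))
  Simplify inside:  g(c ⊞ (a ⊞ (j ⊞ a)) ⊞ g(l, b) ⊞ j ⊞ g(c, c) ⊞ b, g(j, c) ⊞ l ⊞ b ⊞ l)  →  g(b ⊞ c ⊞ g(c, c) ⊞ g(l, b) ⊞ j ⊞ j, b ⊞ g(j, c) ⊞ l ⊞ l)
  Simplify inside:  g(g(b, b), g((b ⊞ a) ⊞ l, g(j, c)))  →  g(g(b, b), g(b ⊞ l, g(j, c)))
  Sort arguments:  g(b ⊞ c ⊞ g(c, c) ⊞ g(l, b) ⊞ j ⊞ j, b ⊞ g(j, c) ⊞ l ⊞ l) ⊞ g(g(b, b), g(b ⊞ l, g(j, c)))
Right:  (g((((((g(l, b) ⊞ (a ⊞ a)) ⊞ ((j ⊞ a) ⊞ a)) ⊞ b) ⊞ c) ⊞ g(c, c)) ⊞ j, b ⊞ ((l ⊞ (a ⊞ g(j, c))) ⊞ l)) ⊞ a) ⊞ g((a ⊞ a) ⊞ g(b, b), g(l ⊞ b, g(j, c)))
  Merge nested applications:  g((((((g(l, b) ⊞ (a ⊞ a)) ⊞ ((j ⊞ a) ⊞ a)) ⊞ b) ⊞ c) ⊞ g(c, c)) ⊞ j, b ⊞ ((l ⊞ (a ⊞ g(j, c))) ⊞ l)) ⊞ a ⊞ g((a ⊞ a) ⊞ g(b, b), g(l ⊞ b, g(j, c)))
  Canonicalize subterm:  g((((((g(l, b) ⊞ (a ⊞ a)) ⊞ ((j ⊞ a) ⊞ a)) ⊞ b) ⊞ c) ⊞ g(c, c)) ⊞ j, b ⊞ ((l ⊞ (a ⊞ g(j, c))) ⊞ l))  →  g(b ⊞ c ⊞ g(c, c) ⊞ g(l, b) ⊞ j ⊞ j, b ⊞ g(j, c) ⊞ l ⊞ l)
  Canonicalize subterm:  g((a ⊞ a) ⊞ g(b, b), g(l ⊞ b, g(j, c)))  →  g(g(b, b), g(b ⊞ l, g(j, c)))
  Drop the unit:  drop a
  Sort arguments:  g(b ⊞ c ⊞ g(c, c) ⊞ g(l, b) ⊞ j ⊞ j, b ⊞ g(j, c) ⊞ l ⊞ l) ⊞ g(g(b, b), g(b ⊞ l, g(j, c)))

Answer: yes — both canonical forms are g(b ⊞ c ⊞ g(c, c) ⊞ g(l, b) ⊞ j ⊞ j, b ⊞ g(j, c) ⊞ l ⊞ l) ⊞ g(g(b, b), g(b ⊞ l, g(j, c)))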